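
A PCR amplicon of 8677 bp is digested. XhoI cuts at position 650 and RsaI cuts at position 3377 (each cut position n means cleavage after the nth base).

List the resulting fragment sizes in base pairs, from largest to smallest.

5300, 2727, 650 bp

Combined cut positions (sorted): 650, 3377.
Linear molecule, 2 cuts → 3 fragments:
  650 − 0 = 650 bp
  3377 − 650 = 2727 bp
  8677 − 3377 = 5300 bp
Sorted largest to smallest: 5300, 2727, 650 bp.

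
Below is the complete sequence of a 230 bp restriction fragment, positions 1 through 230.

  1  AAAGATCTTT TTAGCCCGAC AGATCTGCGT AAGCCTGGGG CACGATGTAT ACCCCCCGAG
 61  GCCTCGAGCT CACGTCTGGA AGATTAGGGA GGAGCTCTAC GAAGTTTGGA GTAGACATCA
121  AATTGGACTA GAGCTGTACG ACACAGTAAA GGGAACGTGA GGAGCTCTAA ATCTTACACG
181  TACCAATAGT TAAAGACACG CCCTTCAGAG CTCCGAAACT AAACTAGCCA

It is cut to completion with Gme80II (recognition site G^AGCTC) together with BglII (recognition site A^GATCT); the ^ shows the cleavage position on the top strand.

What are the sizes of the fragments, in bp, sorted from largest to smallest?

70, 46, 45, 26, 22, 18, 3 bp

Gme80II sites (GAGCTC) start at positions 66, 92, 162, 208.
Gme80II cuts after the first base of each site, so after positions 66, 92, 162, 208.
BglII sites (AGATCT) start at positions 3, 21.
BglII cuts after the first base of each site, so after positions 3, 21.
Combined cut positions: 3, 21, 66, 92, 162, 208.
Linear molecule, 6 cuts → 7 fragments:
  1–3 → 3 bp
  4–21 → 18 bp
  22–66 → 45 bp
  67–92 → 26 bp
  93–162 → 70 bp
  163–208 → 46 bp
  209–230 → 22 bp
Sorted largest to smallest: 70, 46, 45, 26, 22, 18, 3 bp.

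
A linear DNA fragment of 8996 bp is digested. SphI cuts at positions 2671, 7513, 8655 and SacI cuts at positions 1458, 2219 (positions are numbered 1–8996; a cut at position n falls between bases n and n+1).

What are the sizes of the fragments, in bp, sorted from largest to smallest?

4842, 1458, 1142, 761, 452, 341 bp

Combined cut positions (sorted): 1458, 2219, 2671, 7513, 8655.
Linear molecule, 5 cuts → 6 fragments:
  1458 − 0 = 1458 bp
  2219 − 1458 = 761 bp
  2671 − 2219 = 452 bp
  7513 − 2671 = 4842 bp
  8655 − 7513 = 1142 bp
  8996 − 8655 = 341 bp
Sorted largest to smallest: 4842, 1458, 1142, 761, 452, 341 bp.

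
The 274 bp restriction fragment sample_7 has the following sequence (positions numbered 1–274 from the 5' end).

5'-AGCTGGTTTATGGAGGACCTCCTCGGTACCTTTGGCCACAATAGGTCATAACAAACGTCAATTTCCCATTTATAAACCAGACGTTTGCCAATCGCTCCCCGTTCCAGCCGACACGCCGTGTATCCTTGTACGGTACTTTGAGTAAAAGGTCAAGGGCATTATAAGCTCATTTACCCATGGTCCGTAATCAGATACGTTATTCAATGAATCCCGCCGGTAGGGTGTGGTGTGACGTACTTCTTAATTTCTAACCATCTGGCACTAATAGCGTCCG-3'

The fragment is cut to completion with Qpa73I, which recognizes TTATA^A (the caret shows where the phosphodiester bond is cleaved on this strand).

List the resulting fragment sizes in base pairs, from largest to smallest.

Qpa73I sites (TTATAA) start at positions 70, 159.
Qpa73I cuts after base 5 of each site (before the last base), so after positions 74, 163.
Linear molecule, 2 cuts → 3 fragments:
  1–74 → 74 bp
  75–163 → 89 bp
  164–274 → 111 bp
Sorted largest to smallest: 111, 89, 74 bp.

111, 89, 74 bp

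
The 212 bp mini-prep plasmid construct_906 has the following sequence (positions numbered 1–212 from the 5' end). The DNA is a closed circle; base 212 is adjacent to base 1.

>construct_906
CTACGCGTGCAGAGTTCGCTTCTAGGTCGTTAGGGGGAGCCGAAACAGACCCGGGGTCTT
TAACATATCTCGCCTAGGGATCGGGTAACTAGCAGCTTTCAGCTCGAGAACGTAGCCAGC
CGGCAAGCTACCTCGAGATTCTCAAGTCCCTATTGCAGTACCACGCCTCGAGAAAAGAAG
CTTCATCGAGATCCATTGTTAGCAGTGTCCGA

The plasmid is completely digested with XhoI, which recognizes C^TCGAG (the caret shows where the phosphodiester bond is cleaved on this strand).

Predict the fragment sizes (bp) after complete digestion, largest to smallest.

148, 35, 29 bp

XhoI sites (CTCGAG) start at positions 103, 132, 167.
XhoI cuts after the first base of each site, so after positions 103, 132, 167.
Circular molecule, 3 cuts → 3 fragments:
  104–132 → 29 bp
  133–167 → 35 bp
  168–212 then 1–103 → 45 + 103 = 148 bp
Sorted largest to smallest: 148, 35, 29 bp.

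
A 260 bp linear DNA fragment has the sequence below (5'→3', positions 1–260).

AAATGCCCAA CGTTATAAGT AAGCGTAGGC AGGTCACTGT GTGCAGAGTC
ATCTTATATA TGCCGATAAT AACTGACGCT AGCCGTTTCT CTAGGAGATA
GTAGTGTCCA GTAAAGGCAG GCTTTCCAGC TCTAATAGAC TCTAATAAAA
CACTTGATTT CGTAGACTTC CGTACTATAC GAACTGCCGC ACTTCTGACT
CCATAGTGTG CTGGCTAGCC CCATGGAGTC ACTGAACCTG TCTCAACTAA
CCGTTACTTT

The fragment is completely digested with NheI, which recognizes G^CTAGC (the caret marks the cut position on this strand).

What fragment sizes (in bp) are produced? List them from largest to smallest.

136, 78, 46 bp

NheI sites (GCTAGC) start at positions 78, 214.
NheI cuts after the first base of each site, so after positions 78, 214.
Linear molecule, 2 cuts → 3 fragments:
  1–78 → 78 bp
  79–214 → 136 bp
  215–260 → 46 bp
Sorted largest to smallest: 136, 78, 46 bp.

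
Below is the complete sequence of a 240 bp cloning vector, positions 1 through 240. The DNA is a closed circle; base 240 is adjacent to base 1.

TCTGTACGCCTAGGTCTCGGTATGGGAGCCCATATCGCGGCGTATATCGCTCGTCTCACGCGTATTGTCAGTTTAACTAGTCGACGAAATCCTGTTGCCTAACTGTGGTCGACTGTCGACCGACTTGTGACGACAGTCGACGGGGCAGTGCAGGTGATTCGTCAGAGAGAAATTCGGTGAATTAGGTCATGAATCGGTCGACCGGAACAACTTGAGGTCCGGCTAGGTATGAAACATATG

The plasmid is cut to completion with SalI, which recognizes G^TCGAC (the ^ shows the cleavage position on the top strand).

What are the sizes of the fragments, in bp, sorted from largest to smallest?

SalI sites (GTCGAC) start at positions 80, 108, 115, 136, 197.
SalI cuts after the first base of each site, so after positions 80, 108, 115, 136, 197.
Circular molecule, 5 cuts → 5 fragments:
  81–108 → 28 bp
  109–115 → 7 bp
  116–136 → 21 bp
  137–197 → 61 bp
  198–240 then 1–80 → 43 + 80 = 123 bp
Sorted largest to smallest: 123, 61, 28, 21, 7 bp.

123, 61, 28, 21, 7 bp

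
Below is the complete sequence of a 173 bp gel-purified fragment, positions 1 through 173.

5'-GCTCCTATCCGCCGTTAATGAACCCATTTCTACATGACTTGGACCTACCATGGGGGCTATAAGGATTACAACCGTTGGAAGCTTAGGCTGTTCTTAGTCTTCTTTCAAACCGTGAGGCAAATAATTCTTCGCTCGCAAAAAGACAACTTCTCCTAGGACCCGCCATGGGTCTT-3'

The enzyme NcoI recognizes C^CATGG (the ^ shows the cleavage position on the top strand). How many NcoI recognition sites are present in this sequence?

CCATGG occurs starting at positions 48, 163.
NcoI cuts at 2 sites.

2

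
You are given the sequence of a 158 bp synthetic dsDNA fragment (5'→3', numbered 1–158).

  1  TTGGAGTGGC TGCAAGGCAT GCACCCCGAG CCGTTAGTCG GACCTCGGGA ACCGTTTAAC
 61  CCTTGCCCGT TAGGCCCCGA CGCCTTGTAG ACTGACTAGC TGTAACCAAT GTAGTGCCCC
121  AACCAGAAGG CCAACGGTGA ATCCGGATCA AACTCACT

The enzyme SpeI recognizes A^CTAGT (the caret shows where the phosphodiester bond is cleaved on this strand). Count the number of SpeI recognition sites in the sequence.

0

No occurrence of ACTAGT is present in the sequence.
SpeI does not cut: 0 sites.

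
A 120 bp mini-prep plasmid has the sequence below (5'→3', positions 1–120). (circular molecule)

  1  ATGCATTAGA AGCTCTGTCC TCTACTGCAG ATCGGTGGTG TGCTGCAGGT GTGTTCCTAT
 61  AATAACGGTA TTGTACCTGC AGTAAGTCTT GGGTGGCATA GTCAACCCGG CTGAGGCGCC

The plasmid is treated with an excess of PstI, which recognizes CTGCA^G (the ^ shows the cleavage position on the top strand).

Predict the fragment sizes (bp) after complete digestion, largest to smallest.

PstI sites (CTGCAG) start at positions 25, 43, 77.
PstI cuts after base 5 of each site (before the last base), so after positions 29, 47, 81.
Circular molecule, 3 cuts → 3 fragments:
  30–47 → 18 bp
  48–81 → 34 bp
  82–120 then 1–29 → 39 + 29 = 68 bp
Sorted largest to smallest: 68, 34, 18 bp.

68, 34, 18 bp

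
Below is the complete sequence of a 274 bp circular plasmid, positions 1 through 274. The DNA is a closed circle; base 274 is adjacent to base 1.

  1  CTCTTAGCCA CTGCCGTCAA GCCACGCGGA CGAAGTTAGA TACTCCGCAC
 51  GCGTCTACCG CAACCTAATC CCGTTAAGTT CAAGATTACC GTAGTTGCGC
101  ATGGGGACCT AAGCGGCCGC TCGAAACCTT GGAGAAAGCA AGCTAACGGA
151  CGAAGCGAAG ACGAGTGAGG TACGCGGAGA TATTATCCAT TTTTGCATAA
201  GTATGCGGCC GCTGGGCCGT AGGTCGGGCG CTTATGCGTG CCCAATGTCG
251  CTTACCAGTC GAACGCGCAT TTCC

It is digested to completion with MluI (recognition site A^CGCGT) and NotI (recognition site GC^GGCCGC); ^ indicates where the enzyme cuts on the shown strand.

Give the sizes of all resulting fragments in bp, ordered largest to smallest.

117, 92, 65 bp

The MluI site (ACGCGT) starts at position 49.
MluI cuts after the first base of each site, so after position 49.
NotI sites (GCGGCCGC) start at positions 113, 205.
NotI cuts after base 2 of each site, so after positions 114, 206.
Combined cut positions: 49, 114, 206.
Circular molecule, 3 cuts → 3 fragments:
  50–114 → 65 bp
  115–206 → 92 bp
  207–274 then 1–49 → 68 + 49 = 117 bp
Sorted largest to smallest: 117, 92, 65 bp.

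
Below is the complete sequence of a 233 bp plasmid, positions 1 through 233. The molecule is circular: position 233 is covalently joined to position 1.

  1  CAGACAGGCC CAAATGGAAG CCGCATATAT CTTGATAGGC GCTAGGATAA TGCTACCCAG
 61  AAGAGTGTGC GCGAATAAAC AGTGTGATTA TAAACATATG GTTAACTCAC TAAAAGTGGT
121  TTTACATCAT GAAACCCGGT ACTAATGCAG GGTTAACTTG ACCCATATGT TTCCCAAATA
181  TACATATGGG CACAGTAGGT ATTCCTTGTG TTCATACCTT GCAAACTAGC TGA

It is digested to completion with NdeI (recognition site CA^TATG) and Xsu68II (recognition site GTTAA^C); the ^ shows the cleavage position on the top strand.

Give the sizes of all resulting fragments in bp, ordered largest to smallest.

NdeI sites (CATATG) start at positions 95, 164, 183.
NdeI cuts after base 2 of each site, so after positions 96, 165, 184.
Xsu68II sites (GTTAAC) start at positions 101, 152.
Xsu68II cuts after base 5 of each site (before the last base), so after positions 105, 156.
Combined cut positions: 96, 105, 156, 165, 184.
Circular molecule, 5 cuts → 5 fragments:
  97–105 → 9 bp
  106–156 → 51 bp
  157–165 → 9 bp
  166–184 → 19 bp
  185–233 then 1–96 → 49 + 96 = 145 bp
Sorted largest to smallest: 145, 51, 19, 9, 9 bp.

145, 51, 19, 9, 9 bp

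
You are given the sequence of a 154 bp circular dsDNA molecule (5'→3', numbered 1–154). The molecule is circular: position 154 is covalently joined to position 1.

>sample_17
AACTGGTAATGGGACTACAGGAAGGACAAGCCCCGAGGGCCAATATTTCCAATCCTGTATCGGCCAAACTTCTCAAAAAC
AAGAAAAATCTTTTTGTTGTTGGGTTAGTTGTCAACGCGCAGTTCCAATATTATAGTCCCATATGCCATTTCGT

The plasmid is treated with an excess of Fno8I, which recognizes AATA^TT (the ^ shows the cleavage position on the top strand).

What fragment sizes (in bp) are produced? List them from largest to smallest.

85, 69 bp

Fno8I sites (AATATT) start at positions 42, 127.
Fno8I cuts after base 4 of each site, so after positions 45, 130.
Circular molecule, 2 cuts → 2 fragments:
  46–130 → 85 bp
  131–154 then 1–45 → 24 + 45 = 69 bp
Sorted largest to smallest: 85, 69 bp.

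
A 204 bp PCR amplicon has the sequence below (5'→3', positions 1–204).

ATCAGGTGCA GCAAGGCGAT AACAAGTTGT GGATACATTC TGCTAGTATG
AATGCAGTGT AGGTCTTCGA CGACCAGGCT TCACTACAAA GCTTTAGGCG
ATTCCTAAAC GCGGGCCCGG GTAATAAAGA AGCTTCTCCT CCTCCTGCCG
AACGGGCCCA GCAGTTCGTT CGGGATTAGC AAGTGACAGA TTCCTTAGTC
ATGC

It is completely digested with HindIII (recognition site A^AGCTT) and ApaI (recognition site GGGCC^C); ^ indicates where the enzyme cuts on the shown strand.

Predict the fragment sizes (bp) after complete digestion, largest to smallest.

HindIII sites (AAGCTT) start at positions 89, 130.
HindIII cuts after the first base of each site, so after positions 89, 130.
ApaI sites (GGGCCC) start at positions 113, 154.
ApaI cuts after base 5 of each site (before the last base), so after positions 117, 158.
Combined cut positions: 89, 117, 130, 158.
Linear molecule, 4 cuts → 5 fragments:
  1–89 → 89 bp
  90–117 → 28 bp
  118–130 → 13 bp
  131–158 → 28 bp
  159–204 → 46 bp
Sorted largest to smallest: 89, 46, 28, 28, 13 bp.

89, 46, 28, 28, 13 bp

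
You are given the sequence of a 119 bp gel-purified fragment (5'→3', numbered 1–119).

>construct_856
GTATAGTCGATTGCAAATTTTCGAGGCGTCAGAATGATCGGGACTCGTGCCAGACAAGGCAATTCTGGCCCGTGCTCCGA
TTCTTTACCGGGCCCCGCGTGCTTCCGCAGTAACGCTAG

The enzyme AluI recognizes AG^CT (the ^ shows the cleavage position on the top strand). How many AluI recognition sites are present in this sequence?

No occurrence of AGCT is present in the sequence.
AluI does not cut: 0 sites.

0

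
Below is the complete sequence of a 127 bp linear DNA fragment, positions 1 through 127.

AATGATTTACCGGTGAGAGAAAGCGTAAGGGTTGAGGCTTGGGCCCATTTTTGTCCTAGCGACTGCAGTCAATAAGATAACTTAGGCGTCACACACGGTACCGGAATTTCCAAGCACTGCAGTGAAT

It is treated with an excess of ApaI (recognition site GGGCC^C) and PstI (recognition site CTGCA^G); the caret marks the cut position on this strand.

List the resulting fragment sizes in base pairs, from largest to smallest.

The ApaI site (GGGCCC) starts at position 41.
ApaI cuts after base 5 of each site (before the last base), so after position 45.
PstI sites (CTGCAG) start at positions 63, 117.
PstI cuts after base 5 of each site (before the last base), so after positions 67, 121.
Combined cut positions: 45, 67, 121.
Linear molecule, 3 cuts → 4 fragments:
  1–45 → 45 bp
  46–67 → 22 bp
  68–121 → 54 bp
  122–127 → 6 bp
Sorted largest to smallest: 54, 45, 22, 6 bp.

54, 45, 22, 6 bp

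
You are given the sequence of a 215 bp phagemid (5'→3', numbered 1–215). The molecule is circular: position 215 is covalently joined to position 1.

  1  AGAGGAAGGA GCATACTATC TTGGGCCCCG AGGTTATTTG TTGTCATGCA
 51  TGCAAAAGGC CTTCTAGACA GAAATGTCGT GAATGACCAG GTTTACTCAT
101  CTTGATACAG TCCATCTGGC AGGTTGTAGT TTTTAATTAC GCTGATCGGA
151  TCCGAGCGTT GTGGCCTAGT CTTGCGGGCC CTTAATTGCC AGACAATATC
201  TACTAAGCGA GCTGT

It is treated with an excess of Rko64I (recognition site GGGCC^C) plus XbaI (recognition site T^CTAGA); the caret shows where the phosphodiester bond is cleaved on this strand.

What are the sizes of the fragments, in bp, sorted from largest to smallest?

Rko64I sites (GGGCCC) start at positions 23, 176.
Rko64I cuts after base 5 of each site (before the last base), so after positions 27, 180.
The XbaI site (TCTAGA) starts at position 63.
XbaI cuts after the first base of each site, so after position 63.
Combined cut positions: 27, 63, 180.
Circular molecule, 3 cuts → 3 fragments:
  28–63 → 36 bp
  64–180 → 117 bp
  181–215 then 1–27 → 35 + 27 = 62 bp
Sorted largest to smallest: 117, 62, 36 bp.

117, 62, 36 bp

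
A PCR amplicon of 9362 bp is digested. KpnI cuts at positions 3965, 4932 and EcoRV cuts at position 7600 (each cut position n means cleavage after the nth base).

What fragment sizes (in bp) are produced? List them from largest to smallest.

Combined cut positions (sorted): 3965, 4932, 7600.
Linear molecule, 3 cuts → 4 fragments:
  3965 − 0 = 3965 bp
  4932 − 3965 = 967 bp
  7600 − 4932 = 2668 bp
  9362 − 7600 = 1762 bp
Sorted largest to smallest: 3965, 2668, 1762, 967 bp.

3965, 2668, 1762, 967 bp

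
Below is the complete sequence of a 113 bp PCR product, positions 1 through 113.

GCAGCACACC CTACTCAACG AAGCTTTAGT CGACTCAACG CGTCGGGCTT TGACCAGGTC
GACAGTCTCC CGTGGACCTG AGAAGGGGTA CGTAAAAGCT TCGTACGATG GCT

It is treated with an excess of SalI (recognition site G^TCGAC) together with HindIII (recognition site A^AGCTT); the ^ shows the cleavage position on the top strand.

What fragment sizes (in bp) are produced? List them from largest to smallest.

SalI sites (GTCGAC) start at positions 29, 58.
SalI cuts after the first base of each site, so after positions 29, 58.
HindIII sites (AAGCTT) start at positions 21, 96.
HindIII cuts after the first base of each site, so after positions 21, 96.
Combined cut positions: 21, 29, 58, 96.
Linear molecule, 4 cuts → 5 fragments:
  1–21 → 21 bp
  22–29 → 8 bp
  30–58 → 29 bp
  59–96 → 38 bp
  97–113 → 17 bp
Sorted largest to smallest: 38, 29, 21, 17, 8 bp.

38, 29, 21, 17, 8 bp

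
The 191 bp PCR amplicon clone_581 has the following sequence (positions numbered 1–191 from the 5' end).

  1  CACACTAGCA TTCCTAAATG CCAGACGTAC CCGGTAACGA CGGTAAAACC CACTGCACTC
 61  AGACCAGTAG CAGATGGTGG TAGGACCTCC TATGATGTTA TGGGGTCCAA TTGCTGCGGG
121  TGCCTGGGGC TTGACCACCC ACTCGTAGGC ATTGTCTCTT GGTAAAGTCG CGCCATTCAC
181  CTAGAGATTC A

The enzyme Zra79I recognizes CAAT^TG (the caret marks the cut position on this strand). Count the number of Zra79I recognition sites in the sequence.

1

CAATTG occurs starting at position 108.
Zra79I cuts at 1 site.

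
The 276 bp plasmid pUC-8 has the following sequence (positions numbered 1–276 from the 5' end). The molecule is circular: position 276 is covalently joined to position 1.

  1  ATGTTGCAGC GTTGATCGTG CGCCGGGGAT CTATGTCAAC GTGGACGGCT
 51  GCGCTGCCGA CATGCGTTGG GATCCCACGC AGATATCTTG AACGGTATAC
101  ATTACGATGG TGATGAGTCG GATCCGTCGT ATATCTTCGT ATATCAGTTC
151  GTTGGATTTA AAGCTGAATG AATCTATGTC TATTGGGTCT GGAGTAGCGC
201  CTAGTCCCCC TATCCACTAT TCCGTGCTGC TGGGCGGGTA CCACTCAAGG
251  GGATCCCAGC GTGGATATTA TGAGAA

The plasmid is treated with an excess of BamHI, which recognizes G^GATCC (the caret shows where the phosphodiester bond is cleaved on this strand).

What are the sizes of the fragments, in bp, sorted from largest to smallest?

131, 95, 50 bp

BamHI sites (GGATCC) start at positions 70, 120, 251.
BamHI cuts after the first base of each site, so after positions 70, 120, 251.
Circular molecule, 3 cuts → 3 fragments:
  71–120 → 50 bp
  121–251 → 131 bp
  252–276 then 1–70 → 25 + 70 = 95 bp
Sorted largest to smallest: 131, 95, 50 bp.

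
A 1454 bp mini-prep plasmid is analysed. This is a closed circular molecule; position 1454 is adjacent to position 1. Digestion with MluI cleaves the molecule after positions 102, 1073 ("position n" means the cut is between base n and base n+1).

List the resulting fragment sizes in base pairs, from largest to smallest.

971, 483 bp

Circular molecule, 2 cuts → 2 fragments:
  1073 − 102 = 971 bp
  wrap: 1454 − 1073 + 102 = 483 bp
Sorted largest to smallest: 971, 483 bp.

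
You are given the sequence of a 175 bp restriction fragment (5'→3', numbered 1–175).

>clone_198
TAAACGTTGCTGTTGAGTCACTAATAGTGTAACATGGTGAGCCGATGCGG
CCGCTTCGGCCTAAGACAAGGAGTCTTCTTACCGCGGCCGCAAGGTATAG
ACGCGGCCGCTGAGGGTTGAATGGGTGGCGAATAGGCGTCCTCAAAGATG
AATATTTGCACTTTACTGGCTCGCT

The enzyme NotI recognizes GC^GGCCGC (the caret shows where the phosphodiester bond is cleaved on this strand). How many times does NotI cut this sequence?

3

GCGGCCGC occurs starting at positions 47, 84, 103.
NotI cuts at 3 sites.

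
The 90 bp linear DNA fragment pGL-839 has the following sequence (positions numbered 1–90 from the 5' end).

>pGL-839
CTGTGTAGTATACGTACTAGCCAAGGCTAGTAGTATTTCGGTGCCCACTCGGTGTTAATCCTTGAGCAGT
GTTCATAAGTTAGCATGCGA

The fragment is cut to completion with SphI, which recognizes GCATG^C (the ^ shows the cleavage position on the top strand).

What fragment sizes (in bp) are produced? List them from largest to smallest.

The SphI site (GCATGC) starts at position 83.
SphI cuts after base 5 of each site (before the last base), so after position 87.
Linear molecule, 1 cut → 2 fragments:
  1–87 → 87 bp
  88–90 → 3 bp
Sorted largest to smallest: 87, 3 bp.

87, 3 bp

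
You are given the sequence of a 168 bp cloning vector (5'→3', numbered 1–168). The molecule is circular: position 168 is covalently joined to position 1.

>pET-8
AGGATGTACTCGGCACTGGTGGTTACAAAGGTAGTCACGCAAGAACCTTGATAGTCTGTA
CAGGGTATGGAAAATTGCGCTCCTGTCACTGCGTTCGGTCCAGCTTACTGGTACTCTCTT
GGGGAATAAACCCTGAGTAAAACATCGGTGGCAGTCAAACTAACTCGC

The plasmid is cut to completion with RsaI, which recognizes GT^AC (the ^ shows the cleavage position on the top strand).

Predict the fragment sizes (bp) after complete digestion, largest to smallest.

RsaI sites (GTAC) start at positions 6, 58, 111.
RsaI cuts after base 2 of each site, so after positions 7, 59, 112.
Circular molecule, 3 cuts → 3 fragments:
  8–59 → 52 bp
  60–112 → 53 bp
  113–168 then 1–7 → 56 + 7 = 63 bp
Sorted largest to smallest: 63, 53, 52 bp.

63, 53, 52 bp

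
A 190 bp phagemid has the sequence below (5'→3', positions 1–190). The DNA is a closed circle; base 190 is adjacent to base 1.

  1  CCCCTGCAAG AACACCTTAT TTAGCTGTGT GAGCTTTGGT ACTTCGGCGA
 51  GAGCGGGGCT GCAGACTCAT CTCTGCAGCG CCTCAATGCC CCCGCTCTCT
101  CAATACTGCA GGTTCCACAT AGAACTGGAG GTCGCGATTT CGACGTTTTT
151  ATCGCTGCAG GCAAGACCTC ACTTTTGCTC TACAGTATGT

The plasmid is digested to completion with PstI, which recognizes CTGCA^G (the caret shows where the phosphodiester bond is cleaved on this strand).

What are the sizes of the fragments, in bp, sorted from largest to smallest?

PstI sites (CTGCAG) start at positions 59, 73, 106, 155.
PstI cuts after base 5 of each site (before the last base), so after positions 63, 77, 110, 159.
Circular molecule, 4 cuts → 4 fragments:
  64–77 → 14 bp
  78–110 → 33 bp
  111–159 → 49 bp
  160–190 then 1–63 → 31 + 63 = 94 bp
Sorted largest to smallest: 94, 49, 33, 14 bp.

94, 49, 33, 14 bp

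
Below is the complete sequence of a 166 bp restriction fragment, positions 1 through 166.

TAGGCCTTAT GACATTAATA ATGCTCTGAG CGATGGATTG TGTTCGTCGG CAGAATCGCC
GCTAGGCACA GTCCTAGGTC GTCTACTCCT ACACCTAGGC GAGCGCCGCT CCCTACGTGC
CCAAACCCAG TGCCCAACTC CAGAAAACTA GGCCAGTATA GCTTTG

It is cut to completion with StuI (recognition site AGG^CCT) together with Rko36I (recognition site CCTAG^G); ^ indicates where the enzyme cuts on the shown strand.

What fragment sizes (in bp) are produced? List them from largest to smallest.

The StuI site (AGGCCT) starts at position 2.
StuI cuts after base 3 of each site, so after position 4.
Rko36I sites (CCTAGG) start at positions 73, 94.
Rko36I cuts after base 5 of each site (before the last base), so after positions 77, 98.
Combined cut positions: 4, 77, 98.
Linear molecule, 3 cuts → 4 fragments:
  1–4 → 4 bp
  5–77 → 73 bp
  78–98 → 21 bp
  99–166 → 68 bp
Sorted largest to smallest: 73, 68, 21, 4 bp.

73, 68, 21, 4 bp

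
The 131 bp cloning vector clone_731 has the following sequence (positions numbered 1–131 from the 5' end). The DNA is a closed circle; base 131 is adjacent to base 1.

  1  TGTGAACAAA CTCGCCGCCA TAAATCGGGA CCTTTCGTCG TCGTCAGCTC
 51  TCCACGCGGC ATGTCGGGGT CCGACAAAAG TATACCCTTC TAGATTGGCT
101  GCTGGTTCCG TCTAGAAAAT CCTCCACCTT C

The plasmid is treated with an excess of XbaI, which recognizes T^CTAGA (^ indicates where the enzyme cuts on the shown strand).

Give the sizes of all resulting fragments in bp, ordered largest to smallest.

XbaI sites (TCTAGA) start at positions 89, 111.
XbaI cuts after the first base of each site, so after positions 89, 111.
Circular molecule, 2 cuts → 2 fragments:
  90–111 → 22 bp
  112–131 then 1–89 → 20 + 89 = 109 bp
Sorted largest to smallest: 109, 22 bp.

109, 22 bp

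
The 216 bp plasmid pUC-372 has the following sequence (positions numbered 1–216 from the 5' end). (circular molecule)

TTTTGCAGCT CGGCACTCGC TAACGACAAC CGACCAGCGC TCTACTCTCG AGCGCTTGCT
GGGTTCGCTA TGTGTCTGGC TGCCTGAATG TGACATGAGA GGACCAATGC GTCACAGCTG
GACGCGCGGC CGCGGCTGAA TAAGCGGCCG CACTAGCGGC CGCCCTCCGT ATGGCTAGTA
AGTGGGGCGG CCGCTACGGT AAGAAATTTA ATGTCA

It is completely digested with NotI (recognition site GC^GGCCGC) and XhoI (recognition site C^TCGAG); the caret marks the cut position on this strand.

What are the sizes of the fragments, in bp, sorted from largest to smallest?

80, 75, 31, 18, 12 bp

NotI sites (GCGGCCGC) start at positions 126, 144, 156, 187.
NotI cuts after base 2 of each site, so after positions 127, 145, 157, 188.
The XhoI site (CTCGAG) starts at position 47.
XhoI cuts after the first base of each site, so after position 47.
Combined cut positions: 47, 127, 145, 157, 188.
Circular molecule, 5 cuts → 5 fragments:
  48–127 → 80 bp
  128–145 → 18 bp
  146–157 → 12 bp
  158–188 → 31 bp
  189–216 then 1–47 → 28 + 47 = 75 bp
Sorted largest to smallest: 80, 75, 31, 18, 12 bp.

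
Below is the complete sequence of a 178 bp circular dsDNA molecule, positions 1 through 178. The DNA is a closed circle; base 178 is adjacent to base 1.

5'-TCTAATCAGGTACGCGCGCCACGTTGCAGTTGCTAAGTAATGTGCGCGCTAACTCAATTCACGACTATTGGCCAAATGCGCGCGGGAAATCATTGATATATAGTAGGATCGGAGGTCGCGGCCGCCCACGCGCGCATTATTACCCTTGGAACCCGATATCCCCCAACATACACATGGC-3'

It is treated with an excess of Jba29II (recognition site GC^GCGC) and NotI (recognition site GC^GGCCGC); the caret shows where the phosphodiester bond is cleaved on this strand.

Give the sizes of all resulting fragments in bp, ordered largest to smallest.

62, 40, 34, 30, 12 bp

Jba29II sites (GCGCGC) start at positions 14, 44, 78, 130.
Jba29II cuts after base 2 of each site, so after positions 15, 45, 79, 131.
The NotI site (GCGGCCGC) starts at position 118.
NotI cuts after base 2 of each site, so after position 119.
Combined cut positions: 15, 45, 79, 119, 131.
Circular molecule, 5 cuts → 5 fragments:
  16–45 → 30 bp
  46–79 → 34 bp
  80–119 → 40 bp
  120–131 → 12 bp
  132–178 then 1–15 → 47 + 15 = 62 bp
Sorted largest to smallest: 62, 40, 34, 30, 12 bp.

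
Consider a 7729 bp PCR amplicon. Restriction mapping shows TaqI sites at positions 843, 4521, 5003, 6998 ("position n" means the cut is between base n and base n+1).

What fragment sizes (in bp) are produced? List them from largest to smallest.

Linear molecule, 4 cuts → 5 fragments:
  843 − 0 = 843 bp
  4521 − 843 = 3678 bp
  5003 − 4521 = 482 bp
  6998 − 5003 = 1995 bp
  7729 − 6998 = 731 bp
Sorted largest to smallest: 3678, 1995, 843, 731, 482 bp.

3678, 1995, 843, 731, 482 bp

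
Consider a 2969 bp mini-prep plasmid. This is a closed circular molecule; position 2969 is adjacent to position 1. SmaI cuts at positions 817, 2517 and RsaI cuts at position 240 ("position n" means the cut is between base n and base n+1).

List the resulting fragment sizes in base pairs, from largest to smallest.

1700, 692, 577 bp

Combined cut positions (sorted): 240, 817, 2517.
Circular molecule, 3 cuts → 3 fragments:
  817 − 240 = 577 bp
  2517 − 817 = 1700 bp
  wrap: 2969 − 2517 + 240 = 692 bp
Sorted largest to smallest: 1700, 692, 577 bp.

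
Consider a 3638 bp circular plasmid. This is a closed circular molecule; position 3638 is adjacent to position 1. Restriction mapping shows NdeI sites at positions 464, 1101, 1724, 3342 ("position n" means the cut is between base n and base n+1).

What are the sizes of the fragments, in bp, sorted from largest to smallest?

Circular molecule, 4 cuts → 4 fragments:
  1101 − 464 = 637 bp
  1724 − 1101 = 623 bp
  3342 − 1724 = 1618 bp
  wrap: 3638 − 3342 + 464 = 760 bp
Sorted largest to smallest: 1618, 760, 637, 623 bp.

1618, 760, 637, 623 bp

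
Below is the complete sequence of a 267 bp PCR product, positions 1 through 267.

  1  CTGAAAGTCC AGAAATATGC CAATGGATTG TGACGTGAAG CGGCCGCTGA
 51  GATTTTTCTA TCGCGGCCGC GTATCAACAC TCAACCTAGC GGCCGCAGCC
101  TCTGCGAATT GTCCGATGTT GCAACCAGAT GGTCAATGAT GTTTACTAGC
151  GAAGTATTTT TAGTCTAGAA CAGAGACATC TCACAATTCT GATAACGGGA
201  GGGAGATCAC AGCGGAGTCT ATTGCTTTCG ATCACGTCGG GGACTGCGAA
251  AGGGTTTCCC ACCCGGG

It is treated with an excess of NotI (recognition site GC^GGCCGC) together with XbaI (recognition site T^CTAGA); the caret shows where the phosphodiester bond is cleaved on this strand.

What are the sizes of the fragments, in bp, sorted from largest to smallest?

NotI sites (GCGGCCGC) start at positions 40, 63, 89.
NotI cuts after base 2 of each site, so after positions 41, 64, 90.
The XbaI site (TCTAGA) starts at position 164.
XbaI cuts after the first base of each site, so after position 164.
Combined cut positions: 41, 64, 90, 164.
Linear molecule, 4 cuts → 5 fragments:
  1–41 → 41 bp
  42–64 → 23 bp
  65–90 → 26 bp
  91–164 → 74 bp
  165–267 → 103 bp
Sorted largest to smallest: 103, 74, 41, 26, 23 bp.

103, 74, 41, 26, 23 bp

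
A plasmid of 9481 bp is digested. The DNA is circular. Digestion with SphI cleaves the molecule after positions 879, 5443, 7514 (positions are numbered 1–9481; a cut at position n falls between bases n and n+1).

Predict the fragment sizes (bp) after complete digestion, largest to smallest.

4564, 2846, 2071 bp

Circular molecule, 3 cuts → 3 fragments:
  5443 − 879 = 4564 bp
  7514 − 5443 = 2071 bp
  wrap: 9481 − 7514 + 879 = 2846 bp
Sorted largest to smallest: 4564, 2846, 2071 bp.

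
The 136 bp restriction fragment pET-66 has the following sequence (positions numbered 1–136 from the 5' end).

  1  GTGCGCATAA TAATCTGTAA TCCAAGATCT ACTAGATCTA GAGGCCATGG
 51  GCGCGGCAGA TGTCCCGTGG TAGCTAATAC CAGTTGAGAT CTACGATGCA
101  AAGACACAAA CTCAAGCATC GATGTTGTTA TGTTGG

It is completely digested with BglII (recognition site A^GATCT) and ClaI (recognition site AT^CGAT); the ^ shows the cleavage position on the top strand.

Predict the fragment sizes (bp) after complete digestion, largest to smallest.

BglII sites (AGATCT) start at positions 25, 34, 87.
BglII cuts after the first base of each site, so after positions 25, 34, 87.
The ClaI site (ATCGAT) starts at position 118.
ClaI cuts after base 2 of each site, so after position 119.
Combined cut positions: 25, 34, 87, 119.
Linear molecule, 4 cuts → 5 fragments:
  1–25 → 25 bp
  26–34 → 9 bp
  35–87 → 53 bp
  88–119 → 32 bp
  120–136 → 17 bp
Sorted largest to smallest: 53, 32, 25, 17, 9 bp.

53, 32, 25, 17, 9 bp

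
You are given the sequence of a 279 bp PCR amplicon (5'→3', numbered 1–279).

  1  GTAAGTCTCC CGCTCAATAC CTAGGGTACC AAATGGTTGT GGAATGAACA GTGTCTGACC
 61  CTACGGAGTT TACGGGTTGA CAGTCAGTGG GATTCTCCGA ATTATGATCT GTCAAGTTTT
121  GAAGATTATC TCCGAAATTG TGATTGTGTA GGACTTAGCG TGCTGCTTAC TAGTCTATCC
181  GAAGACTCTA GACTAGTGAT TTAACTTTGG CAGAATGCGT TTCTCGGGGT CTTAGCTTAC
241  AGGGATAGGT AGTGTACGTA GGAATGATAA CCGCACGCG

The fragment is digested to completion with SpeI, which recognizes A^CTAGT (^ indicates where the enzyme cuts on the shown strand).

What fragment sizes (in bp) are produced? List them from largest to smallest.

SpeI sites (ACTAGT) start at positions 169, 192.
SpeI cuts after the first base of each site, so after positions 169, 192.
Linear molecule, 2 cuts → 3 fragments:
  1–169 → 169 bp
  170–192 → 23 bp
  193–279 → 87 bp
Sorted largest to smallest: 169, 87, 23 bp.

169, 87, 23 bp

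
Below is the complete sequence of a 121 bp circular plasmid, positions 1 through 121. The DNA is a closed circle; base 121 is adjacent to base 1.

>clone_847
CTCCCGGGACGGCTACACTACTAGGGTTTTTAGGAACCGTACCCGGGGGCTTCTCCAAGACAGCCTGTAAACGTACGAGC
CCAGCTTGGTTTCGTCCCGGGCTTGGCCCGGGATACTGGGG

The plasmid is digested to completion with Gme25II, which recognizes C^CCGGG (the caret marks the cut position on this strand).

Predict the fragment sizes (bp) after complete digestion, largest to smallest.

54, 39, 17, 11 bp

Gme25II sites (CCCGGG) start at positions 3, 42, 96, 107.
Gme25II cuts after the first base of each site, so after positions 3, 42, 96, 107.
Circular molecule, 4 cuts → 4 fragments:
  4–42 → 39 bp
  43–96 → 54 bp
  97–107 → 11 bp
  108–121 then 1–3 → 14 + 3 = 17 bp
Sorted largest to smallest: 54, 39, 17, 11 bp.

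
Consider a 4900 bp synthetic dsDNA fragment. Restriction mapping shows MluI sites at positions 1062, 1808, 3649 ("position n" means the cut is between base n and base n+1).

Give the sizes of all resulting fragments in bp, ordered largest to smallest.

Linear molecule, 3 cuts → 4 fragments:
  1062 − 0 = 1062 bp
  1808 − 1062 = 746 bp
  3649 − 1808 = 1841 bp
  4900 − 3649 = 1251 bp
Sorted largest to smallest: 1841, 1251, 1062, 746 bp.

1841, 1251, 1062, 746 bp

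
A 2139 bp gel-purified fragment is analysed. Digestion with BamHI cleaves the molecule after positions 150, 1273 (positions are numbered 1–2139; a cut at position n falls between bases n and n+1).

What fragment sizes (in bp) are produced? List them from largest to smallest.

1123, 866, 150 bp

Linear molecule, 2 cuts → 3 fragments:
  150 − 0 = 150 bp
  1273 − 150 = 1123 bp
  2139 − 1273 = 866 bp
Sorted largest to smallest: 1123, 866, 150 bp.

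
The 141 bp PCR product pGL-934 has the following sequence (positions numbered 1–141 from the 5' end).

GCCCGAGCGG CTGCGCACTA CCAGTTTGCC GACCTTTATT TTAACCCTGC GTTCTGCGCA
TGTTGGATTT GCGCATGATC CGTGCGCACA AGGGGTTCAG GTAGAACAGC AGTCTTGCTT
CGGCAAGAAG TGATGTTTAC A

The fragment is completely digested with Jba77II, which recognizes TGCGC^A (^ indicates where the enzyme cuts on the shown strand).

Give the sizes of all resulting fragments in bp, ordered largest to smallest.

54, 43, 16, 15, 13 bp

Jba77II sites (TGCGCA) start at positions 12, 55, 70, 83.
Jba77II cuts after base 5 of each site (before the last base), so after positions 16, 59, 74, 87.
Linear molecule, 4 cuts → 5 fragments:
  1–16 → 16 bp
  17–59 → 43 bp
  60–74 → 15 bp
  75–87 → 13 bp
  88–141 → 54 bp
Sorted largest to smallest: 54, 43, 16, 15, 13 bp.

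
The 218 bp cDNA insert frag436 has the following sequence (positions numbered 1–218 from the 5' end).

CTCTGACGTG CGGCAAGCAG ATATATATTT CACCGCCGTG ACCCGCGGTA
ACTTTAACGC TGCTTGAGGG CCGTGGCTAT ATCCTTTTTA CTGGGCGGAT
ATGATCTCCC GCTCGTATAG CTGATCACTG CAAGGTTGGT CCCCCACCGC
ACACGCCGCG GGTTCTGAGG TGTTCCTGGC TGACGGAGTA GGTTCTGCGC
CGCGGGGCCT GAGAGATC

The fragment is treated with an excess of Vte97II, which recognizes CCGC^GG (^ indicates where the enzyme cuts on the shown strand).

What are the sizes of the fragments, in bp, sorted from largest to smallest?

Vte97II sites (CCGCGG) start at positions 43, 156, 200.
Vte97II cuts after base 4 of each site, so after positions 46, 159, 203.
Linear molecule, 3 cuts → 4 fragments:
  1–46 → 46 bp
  47–159 → 113 bp
  160–203 → 44 bp
  204–218 → 15 bp
Sorted largest to smallest: 113, 46, 44, 15 bp.

113, 46, 44, 15 bp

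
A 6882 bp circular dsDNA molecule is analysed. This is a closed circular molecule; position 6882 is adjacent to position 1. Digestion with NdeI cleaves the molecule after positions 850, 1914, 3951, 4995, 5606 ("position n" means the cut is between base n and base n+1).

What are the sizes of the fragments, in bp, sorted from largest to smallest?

2126, 2037, 1064, 1044, 611 bp

Circular molecule, 5 cuts → 5 fragments:
  1914 − 850 = 1064 bp
  3951 − 1914 = 2037 bp
  4995 − 3951 = 1044 bp
  5606 − 4995 = 611 bp
  wrap: 6882 − 5606 + 850 = 2126 bp
Sorted largest to smallest: 2126, 2037, 1064, 1044, 611 bp.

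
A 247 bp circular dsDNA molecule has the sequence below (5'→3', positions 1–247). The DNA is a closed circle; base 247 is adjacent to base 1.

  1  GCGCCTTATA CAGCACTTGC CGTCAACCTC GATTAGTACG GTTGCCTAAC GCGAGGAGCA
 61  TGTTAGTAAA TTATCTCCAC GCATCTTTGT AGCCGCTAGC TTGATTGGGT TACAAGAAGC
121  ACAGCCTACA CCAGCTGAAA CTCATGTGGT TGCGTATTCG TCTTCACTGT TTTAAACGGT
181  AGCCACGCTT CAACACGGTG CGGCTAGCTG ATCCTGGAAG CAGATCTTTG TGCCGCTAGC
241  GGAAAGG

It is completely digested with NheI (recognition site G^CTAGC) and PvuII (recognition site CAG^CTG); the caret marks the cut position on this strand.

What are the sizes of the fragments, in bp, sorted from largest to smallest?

NheI sites (GCTAGC) start at positions 95, 203, 235.
NheI cuts after the first base of each site, so after positions 95, 203, 235.
The PvuII site (CAGCTG) starts at position 132.
PvuII cuts after base 3 of each site, so after position 134.
Combined cut positions: 95, 134, 203, 235.
Circular molecule, 4 cuts → 4 fragments:
  96–134 → 39 bp
  135–203 → 69 bp
  204–235 → 32 bp
  236–247 then 1–95 → 12 + 95 = 107 bp
Sorted largest to smallest: 107, 69, 39, 32 bp.

107, 69, 39, 32 bp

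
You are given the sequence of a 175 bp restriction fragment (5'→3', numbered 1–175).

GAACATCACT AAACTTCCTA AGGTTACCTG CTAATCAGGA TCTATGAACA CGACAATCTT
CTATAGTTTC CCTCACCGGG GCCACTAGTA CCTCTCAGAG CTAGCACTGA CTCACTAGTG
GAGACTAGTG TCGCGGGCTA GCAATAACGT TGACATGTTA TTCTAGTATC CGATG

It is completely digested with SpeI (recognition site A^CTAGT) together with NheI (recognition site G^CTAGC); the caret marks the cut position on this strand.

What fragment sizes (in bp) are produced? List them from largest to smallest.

84, 38, 16, 14, 13, 10 bp

SpeI sites (ACTAGT) start at positions 84, 114, 124.
SpeI cuts after the first base of each site, so after positions 84, 114, 124.
NheI sites (GCTAGC) start at positions 100, 137.
NheI cuts after the first base of each site, so after positions 100, 137.
Combined cut positions: 84, 100, 114, 124, 137.
Linear molecule, 5 cuts → 6 fragments:
  1–84 → 84 bp
  85–100 → 16 bp
  101–114 → 14 bp
  115–124 → 10 bp
  125–137 → 13 bp
  138–175 → 38 bp
Sorted largest to smallest: 84, 38, 16, 14, 13, 10 bp.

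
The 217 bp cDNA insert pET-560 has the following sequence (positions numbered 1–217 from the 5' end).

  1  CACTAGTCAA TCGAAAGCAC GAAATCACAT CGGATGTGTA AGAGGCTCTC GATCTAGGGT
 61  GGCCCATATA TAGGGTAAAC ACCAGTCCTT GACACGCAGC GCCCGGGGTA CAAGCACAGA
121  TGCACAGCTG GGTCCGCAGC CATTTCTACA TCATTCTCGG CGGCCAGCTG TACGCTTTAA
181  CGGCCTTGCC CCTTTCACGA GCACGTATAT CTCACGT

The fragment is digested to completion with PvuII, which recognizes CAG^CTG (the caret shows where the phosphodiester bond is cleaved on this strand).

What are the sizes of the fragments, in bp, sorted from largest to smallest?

127, 50, 40 bp

PvuII sites (CAGCTG) start at positions 125, 165.
PvuII cuts after base 3 of each site, so after positions 127, 167.
Linear molecule, 2 cuts → 3 fragments:
  1–127 → 127 bp
  128–167 → 40 bp
  168–217 → 50 bp
Sorted largest to smallest: 127, 50, 40 bp.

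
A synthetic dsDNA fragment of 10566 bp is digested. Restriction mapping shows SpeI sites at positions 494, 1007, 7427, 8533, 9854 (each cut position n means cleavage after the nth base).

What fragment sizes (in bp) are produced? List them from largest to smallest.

Linear molecule, 5 cuts → 6 fragments:
  494 − 0 = 494 bp
  1007 − 494 = 513 bp
  7427 − 1007 = 6420 bp
  8533 − 7427 = 1106 bp
  9854 − 8533 = 1321 bp
  10566 − 9854 = 712 bp
Sorted largest to smallest: 6420, 1321, 1106, 712, 513, 494 bp.

6420, 1321, 1106, 712, 513, 494 bp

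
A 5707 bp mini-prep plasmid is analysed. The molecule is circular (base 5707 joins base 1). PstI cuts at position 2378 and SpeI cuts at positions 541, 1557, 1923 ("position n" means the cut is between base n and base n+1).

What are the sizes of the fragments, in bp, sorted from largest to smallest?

Combined cut positions (sorted): 541, 1557, 1923, 2378.
Circular molecule, 4 cuts → 4 fragments:
  1557 − 541 = 1016 bp
  1923 − 1557 = 366 bp
  2378 − 1923 = 455 bp
  wrap: 5707 − 2378 + 541 = 3870 bp
Sorted largest to smallest: 3870, 1016, 455, 366 bp.

3870, 1016, 455, 366 bp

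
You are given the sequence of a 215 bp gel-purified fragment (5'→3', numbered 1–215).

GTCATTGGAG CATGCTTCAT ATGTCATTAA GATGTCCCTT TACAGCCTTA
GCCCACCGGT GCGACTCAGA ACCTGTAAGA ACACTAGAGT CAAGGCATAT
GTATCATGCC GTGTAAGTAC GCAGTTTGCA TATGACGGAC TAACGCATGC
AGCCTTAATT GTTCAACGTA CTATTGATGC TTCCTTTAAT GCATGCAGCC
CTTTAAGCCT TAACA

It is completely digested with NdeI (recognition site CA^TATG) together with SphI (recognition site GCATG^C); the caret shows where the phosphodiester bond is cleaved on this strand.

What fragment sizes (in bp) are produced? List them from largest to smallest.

78, 46, 33, 20, 19, 14, 5 bp

NdeI sites (CATATG) start at positions 18, 96, 129.
NdeI cuts after base 2 of each site, so after positions 19, 97, 130.
SphI sites (GCATGC) start at positions 10, 145, 191.
SphI cuts after base 5 of each site (before the last base), so after positions 14, 149, 195.
Combined cut positions: 14, 19, 97, 130, 149, 195.
Linear molecule, 6 cuts → 7 fragments:
  1–14 → 14 bp
  15–19 → 5 bp
  20–97 → 78 bp
  98–130 → 33 bp
  131–149 → 19 bp
  150–195 → 46 bp
  196–215 → 20 bp
Sorted largest to smallest: 78, 46, 33, 20, 19, 14, 5 bp.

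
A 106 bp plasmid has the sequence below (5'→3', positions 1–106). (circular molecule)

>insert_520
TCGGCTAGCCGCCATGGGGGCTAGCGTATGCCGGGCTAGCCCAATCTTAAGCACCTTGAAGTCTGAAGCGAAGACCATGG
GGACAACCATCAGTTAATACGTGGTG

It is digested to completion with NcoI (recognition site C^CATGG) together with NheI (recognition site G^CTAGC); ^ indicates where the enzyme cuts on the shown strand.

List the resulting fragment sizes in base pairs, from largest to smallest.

40, 35, 15, 8, 8 bp

NcoI sites (CCATGG) start at positions 12, 75.
NcoI cuts after the first base of each site, so after positions 12, 75.
NheI sites (GCTAGC) start at positions 4, 20, 35.
NheI cuts after the first base of each site, so after positions 4, 20, 35.
Combined cut positions: 4, 12, 20, 35, 75.
Circular molecule, 5 cuts → 5 fragments:
  5–12 → 8 bp
  13–20 → 8 bp
  21–35 → 15 bp
  36–75 → 40 bp
  76–106 then 1–4 → 31 + 4 = 35 bp
Sorted largest to smallest: 40, 35, 15, 8, 8 bp.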